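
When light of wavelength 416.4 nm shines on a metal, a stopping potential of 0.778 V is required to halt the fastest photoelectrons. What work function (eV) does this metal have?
2.20 eV

The stopping potential gives the maximum kinetic energy: KE_max = eV_s = 0.778 eV

From Einstein's photoelectric equation: KE_max = hc/λ - φ
Rearranging: φ = hc/λ - KE_max

Calculate photon energy:
E_photon = hc/λ = (6.626×10⁻³⁴ J·s)(3×10⁸ m/s) / (416.4×10⁻⁹ m) = 2.9775 eV

Therefore:
φ = 2.9775 - 0.778 = 2.20 eV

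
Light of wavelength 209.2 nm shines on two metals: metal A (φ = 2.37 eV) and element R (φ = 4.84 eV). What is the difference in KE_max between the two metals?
2.4700 eV

Using KE_max = hc/λ - φ for each metal:

Photon energy: E = hc/λ = 5.9266 eV

For metal A (φ₁ = 2.37 eV):
KE₁ = E - φ₁ = 5.9266 - 2.37 = 3.5566 eV

For element R (φ₂ = 4.84 eV):
KE₂ = E - φ₂ = 5.9266 - 4.84 = 1.0866 eV

Difference:
ΔKE = KE₁ - KE₂ = 3.5566 - 1.0866 = 2.4700 eV

Note: The difference equals the difference in work functions: 4.84 - 2.37 = 2.47 eV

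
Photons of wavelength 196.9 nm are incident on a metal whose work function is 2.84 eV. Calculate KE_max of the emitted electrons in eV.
3.4568 eV

Using Einstein's photoelectric equation: KE_max = hf - φ = hc/λ - φ

First, calculate the photon energy:
E_photon = hc/λ = (6.626×10⁻³⁴ J·s)(3×10⁸ m/s) / (196.9×10⁻⁹ m)
E_photon = 6.2968 eV

Then, the maximum kinetic energy:
KE_max = E_photon - φ = 6.2968 eV - 2.84 eV = 3.4568 eV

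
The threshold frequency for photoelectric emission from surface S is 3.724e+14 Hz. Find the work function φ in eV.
1.54 eV

At the threshold frequency, photon energy equals work function:
φ = hf₀

Calculating:
φ = (6.626×10⁻³⁴ J·s)(3.724e+14 Hz)
φ = 1.54 eV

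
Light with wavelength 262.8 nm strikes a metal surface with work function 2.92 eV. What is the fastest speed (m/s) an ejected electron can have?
7.9524e+05 m/s

First, find the maximum kinetic energy:
E_photon = hc/λ = 4.7178 eV
KE_max = E_photon - φ = 4.7178 - 2.92 = 1.7978 eV

Convert to Joules: KE_max = 1.7978 × 1.602×10⁻¹⁹ J = 2.8804e-19 J

Then use KE = ½mv² to find velocity:
v = √(2·KE/m) = √(2 × 2.8804e-19 J / 9.109e-31 kg)
v = 7.9524e+05 m/s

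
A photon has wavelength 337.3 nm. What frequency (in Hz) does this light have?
8.8880e+14 Hz

Using the wave equation: c = fλ

Solving for frequency:
f = c/λ = (3×10⁸ m/s) / (337.3×10⁻⁹ m)
f = 8.8880e+14 Hz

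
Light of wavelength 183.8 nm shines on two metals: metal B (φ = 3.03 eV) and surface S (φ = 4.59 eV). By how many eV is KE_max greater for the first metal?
1.5600 eV

Using KE_max = hc/λ - φ for each metal:

Photon energy: E = hc/λ = 6.7456 eV

For metal B (φ₁ = 3.03 eV):
KE₁ = E - φ₁ = 6.7456 - 3.03 = 3.7156 eV

For surface S (φ₂ = 4.59 eV):
KE₂ = E - φ₂ = 6.7456 - 4.59 = 2.1556 eV

Difference:
ΔKE = KE₁ - KE₂ = 3.7156 - 2.1556 = 1.5600 eV

Note: The difference equals the difference in work functions: 4.59 - 3.03 = 1.56 eV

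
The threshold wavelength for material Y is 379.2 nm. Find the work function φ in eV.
3.27 eV

At the threshold wavelength, photon energy equals work function:
φ = hc/λ₀

Calculating:
φ = (6.626×10⁻³⁴ J·s)(3×10⁸ m/s) / (379.2×10⁻⁹ m)
φ = 3.27 eV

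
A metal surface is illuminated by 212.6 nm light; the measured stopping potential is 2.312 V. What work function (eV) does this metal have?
3.52 eV

The stopping potential gives the maximum kinetic energy: KE_max = eV_s = 2.312 eV

From Einstein's photoelectric equation: KE_max = hc/λ - φ
Rearranging: φ = hc/λ - KE_max

Calculate photon energy:
E_photon = hc/λ = (6.626×10⁻³⁴ J·s)(3×10⁸ m/s) / (212.6×10⁻⁹ m) = 5.8318 eV

Therefore:
φ = 5.8318 - 2.312 = 3.52 eV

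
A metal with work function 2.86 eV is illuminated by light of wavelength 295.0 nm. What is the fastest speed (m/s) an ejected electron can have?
6.8729e+05 m/s

First, find the maximum kinetic energy:
E_photon = hc/λ = 4.2029 eV
KE_max = E_photon - φ = 4.2029 - 2.86 = 1.3429 eV

Convert to Joules: KE_max = 1.3429 × 1.602×10⁻¹⁹ J = 2.1515e-19 J

Then use KE = ½mv² to find velocity:
v = √(2·KE/m) = √(2 × 2.1515e-19 J / 9.109e-31 kg)
v = 6.8729e+05 m/s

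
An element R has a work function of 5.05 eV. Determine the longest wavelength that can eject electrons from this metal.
245.51 nm

The threshold wavelength is when the photon energy equals the work function:
hc/λ₀ = φ

Solving for λ₀:
λ₀ = hc/φ = (6.626×10⁻³⁴ J·s)(3×10⁸ m/s) / (5.05 eV × 1.602×10⁻¹⁹ J/eV)
λ₀ = 245.51 nm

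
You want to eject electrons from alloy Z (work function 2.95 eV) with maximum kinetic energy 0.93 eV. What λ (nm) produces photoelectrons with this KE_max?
319.55 nm

From Einstein's equation: KE_max = hc/λ - φ

Rearranging for λ:
hc/λ = KE_max + φ
λ = hc/(KE_max + φ)

Required photon energy:
E_photon = KE_max + φ = 0.93 + 2.95 = 3.88 eV

Required wavelength:
λ = hc/E_photon = (6.626×10⁻³⁴)(3×10⁸) / (3.88 × 1.602×10⁻¹⁹)
λ = 319.55 nm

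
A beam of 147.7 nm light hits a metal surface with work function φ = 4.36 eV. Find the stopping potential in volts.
4.0343 V

The stopping potential V_s satisfies: eV_s = KE_max

First, find KE_max using Einstein's equation:
E_photon = hc/λ = 8.3943 eV
KE_max = E_photon - φ = 8.3943 - 4.36 = 4.0343 eV

Since eV_s = KE_max:
V_s = KE_max/e = 4.0343 V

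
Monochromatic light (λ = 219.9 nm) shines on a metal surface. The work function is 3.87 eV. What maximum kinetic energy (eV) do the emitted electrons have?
1.7682 eV

Using Einstein's photoelectric equation: KE_max = hf - φ = hc/λ - φ

First, calculate the photon energy:
E_photon = hc/λ = (6.626×10⁻³⁴ J·s)(3×10⁸ m/s) / (219.9×10⁻⁹ m)
E_photon = 5.6382 eV

Then, the maximum kinetic energy:
KE_max = E_photon - φ = 5.6382 eV - 3.87 eV = 1.7682 eV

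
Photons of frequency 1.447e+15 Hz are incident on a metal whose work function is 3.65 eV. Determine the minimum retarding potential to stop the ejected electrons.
2.3343 V

The stopping potential V_s satisfies: eV_s = KE_max

First, find KE_max using Einstein's equation:
E_photon = hf = (6.626×10⁻³⁴ J·s)(1.447e+15 Hz) = 5.9843 eV
KE_max = E_photon - φ = 5.9843 - 3.65 = 2.3343 eV

Since eV_s = KE_max:
V_s = KE_max/e = 2.3343 V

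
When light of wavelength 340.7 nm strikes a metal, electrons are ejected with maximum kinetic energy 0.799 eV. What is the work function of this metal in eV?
2.84 eV

From Einstein's photoelectric equation: KE_max = hf - φ = hc/λ - φ

Rearranging for φ:
φ = hc/λ - KE_max

Calculate photon energy:
E_photon = hc/λ = 3.6391 eV

Therefore:
φ = 3.6391 - 0.799 = 2.84 eV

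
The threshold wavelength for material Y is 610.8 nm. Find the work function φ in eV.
2.03 eV

At the threshold wavelength, photon energy equals work function:
φ = hc/λ₀

Calculating:
φ = (6.626×10⁻³⁴ J·s)(3×10⁸ m/s) / (610.8×10⁻⁹ m)
φ = 2.03 eV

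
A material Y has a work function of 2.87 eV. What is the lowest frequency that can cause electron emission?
6.9396e+14 Hz

The threshold frequency is when the photon energy equals the work function:
hf₀ = φ

Solving for f₀:
f₀ = φ/h = (2.87 eV × 1.602×10⁻¹⁹ J/eV) / (6.626×10⁻³⁴ J·s)
f₀ = 6.9396e+14 Hz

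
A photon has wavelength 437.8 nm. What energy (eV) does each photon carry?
2.8320 eV

Using E = hf = hc/λ:

E = hc/λ = (6.626×10⁻³⁴ J·s)(3×10⁸ m/s) / (437.8×10⁻⁹ m)
E = 2.8320 eV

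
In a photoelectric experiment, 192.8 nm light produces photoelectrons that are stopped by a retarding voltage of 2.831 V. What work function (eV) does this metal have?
3.60 eV

The stopping potential gives the maximum kinetic energy: KE_max = eV_s = 2.831 eV

From Einstein's photoelectric equation: KE_max = hc/λ - φ
Rearranging: φ = hc/λ - KE_max

Calculate photon energy:
E_photon = hc/λ = (6.626×10⁻³⁴ J·s)(3×10⁸ m/s) / (192.8×10⁻⁹ m) = 6.4307 eV

Therefore:
φ = 6.4307 - 2.831 = 3.60 eV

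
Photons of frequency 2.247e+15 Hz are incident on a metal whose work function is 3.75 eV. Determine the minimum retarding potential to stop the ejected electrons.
5.5428 V

The stopping potential V_s satisfies: eV_s = KE_max

First, find KE_max using Einstein's equation:
E_photon = hf = (6.626×10⁻³⁴ J·s)(2.247e+15 Hz) = 9.2928 eV
KE_max = E_photon - φ = 9.2928 - 3.75 = 5.5428 eV

Since eV_s = KE_max:
V_s = KE_max/e = 5.5428 V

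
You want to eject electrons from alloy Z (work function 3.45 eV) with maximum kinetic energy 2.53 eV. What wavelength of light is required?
207.33 nm

From Einstein's equation: KE_max = hc/λ - φ

Rearranging for λ:
hc/λ = KE_max + φ
λ = hc/(KE_max + φ)

Required photon energy:
E_photon = KE_max + φ = 2.53 + 3.45 = 5.98 eV

Required wavelength:
λ = hc/E_photon = (6.626×10⁻³⁴)(3×10⁸) / (5.98 × 1.602×10⁻¹⁹)
λ = 207.33 nm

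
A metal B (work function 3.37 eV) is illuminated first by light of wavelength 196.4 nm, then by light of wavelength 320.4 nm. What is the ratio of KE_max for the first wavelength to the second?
5.8896

Using Einstein's equation: KE_max = hc/λ - φ

For λ₁ = 196.4 nm:
E₁ = hc/λ₁ = 6.3128 eV
KE₁ = E₁ - φ = 6.3128 - 3.37 = 2.9428 eV

For λ₂ = 320.4 nm:
E₂ = hc/λ₂ = 3.8697 eV
KE₂ = E₂ - φ = 3.8697 - 3.37 = 0.4997 eV

Ratio: KE₁/KE₂ = 2.9428/0.4997 = 5.8896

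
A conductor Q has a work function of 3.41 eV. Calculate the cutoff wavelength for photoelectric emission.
363.59 nm

The threshold wavelength is when the photon energy equals the work function:
hc/λ₀ = φ

Solving for λ₀:
λ₀ = hc/φ = (6.626×10⁻³⁴ J·s)(3×10⁸ m/s) / (3.41 eV × 1.602×10⁻¹⁹ J/eV)
λ₀ = 363.59 nm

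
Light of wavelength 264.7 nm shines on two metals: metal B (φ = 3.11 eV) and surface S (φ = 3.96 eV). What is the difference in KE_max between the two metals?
0.8500 eV

Using KE_max = hc/λ - φ for each metal:

Photon energy: E = hc/λ = 4.6840 eV

For metal B (φ₁ = 3.11 eV):
KE₁ = E - φ₁ = 4.6840 - 3.11 = 1.5740 eV

For surface S (φ₂ = 3.96 eV):
KE₂ = E - φ₂ = 4.6840 - 3.96 = 0.7240 eV

Difference:
ΔKE = KE₁ - KE₂ = 1.5740 - 0.7240 = 0.8500 eV

Note: The difference equals the difference in work functions: 3.96 - 3.11 = 0.85 eV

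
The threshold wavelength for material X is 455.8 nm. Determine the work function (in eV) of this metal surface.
2.72 eV

At the threshold wavelength, photon energy equals work function:
φ = hc/λ₀

Calculating:
φ = (6.626×10⁻³⁴ J·s)(3×10⁸ m/s) / (455.8×10⁻⁹ m)
φ = 2.72 eV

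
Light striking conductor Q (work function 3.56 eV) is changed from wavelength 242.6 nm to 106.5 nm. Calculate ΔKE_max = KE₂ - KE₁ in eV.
6.5311 eV

Using Einstein's equation: KE_max = hc/λ - φ

For λ₁ = 242.6 nm:
KE₁ = hc/λ₁ - φ = 5.1106 - 3.56 = 1.5506 eV

For λ₂ = 106.5 nm:
KE₂ = hc/λ₂ - φ = 11.6417 - 3.56 = 8.0817 eV

Change in KE:
ΔKE = KE₂ - KE₁ = 8.0817 - 1.5506 = 6.5311 eV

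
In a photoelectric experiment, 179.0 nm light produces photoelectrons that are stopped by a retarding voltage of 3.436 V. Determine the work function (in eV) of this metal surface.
3.49 eV

The stopping potential gives the maximum kinetic energy: KE_max = eV_s = 3.436 eV

From Einstein's photoelectric equation: KE_max = hc/λ - φ
Rearranging: φ = hc/λ - KE_max

Calculate photon energy:
E_photon = hc/λ = (6.626×10⁻³⁴ J·s)(3×10⁸ m/s) / (179.0×10⁻⁹ m) = 6.9265 eV

Therefore:
φ = 6.9265 - 3.436 = 3.49 eV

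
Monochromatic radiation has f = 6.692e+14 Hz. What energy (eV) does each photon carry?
2.7676 eV

Using E = hf:

E = hf = (6.626×10⁻³⁴ J·s)(6.692e+14 Hz)
E = 2.7676 eV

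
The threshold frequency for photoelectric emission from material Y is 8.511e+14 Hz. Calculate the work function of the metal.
3.52 eV

At the threshold frequency, photon energy equals work function:
φ = hf₀

Calculating:
φ = (6.626×10⁻³⁴ J·s)(8.511e+14 Hz)
φ = 3.52 eV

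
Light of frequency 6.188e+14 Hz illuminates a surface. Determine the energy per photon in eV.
2.5592 eV

Using E = hf:

E = hf = (6.626×10⁻³⁴ J·s)(6.188e+14 Hz)
E = 2.5592 eV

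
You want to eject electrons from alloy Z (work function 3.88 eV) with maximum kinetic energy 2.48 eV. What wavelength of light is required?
194.94 nm

From Einstein's equation: KE_max = hc/λ - φ

Rearranging for λ:
hc/λ = KE_max + φ
λ = hc/(KE_max + φ)

Required photon energy:
E_photon = KE_max + φ = 2.48 + 3.88 = 6.36 eV

Required wavelength:
λ = hc/E_photon = (6.626×10⁻³⁴)(3×10⁸) / (6.36 × 1.602×10⁻¹⁹)
λ = 194.94 nm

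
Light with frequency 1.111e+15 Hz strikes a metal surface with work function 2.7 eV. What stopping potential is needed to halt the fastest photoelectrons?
1.8947 V

The stopping potential V_s satisfies: eV_s = KE_max

First, find KE_max using Einstein's equation:
E_photon = hf = (6.626×10⁻³⁴ J·s)(1.111e+15 Hz) = 4.5947 eV
KE_max = E_photon - φ = 4.5947 - 2.7 = 1.8947 eV

Since eV_s = KE_max:
V_s = KE_max/e = 1.8947 V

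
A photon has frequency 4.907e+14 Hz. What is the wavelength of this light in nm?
610.95 nm

Using the wave equation: c = fλ

Solving for wavelength:
λ = c/f = (3×10⁸ m/s) / (4.907e+14 Hz)
λ = 610.95 nm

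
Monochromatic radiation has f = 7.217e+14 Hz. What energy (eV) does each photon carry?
2.9847 eV

Using E = hf:

E = hf = (6.626×10⁻³⁴ J·s)(7.217e+14 Hz)
E = 2.9847 eV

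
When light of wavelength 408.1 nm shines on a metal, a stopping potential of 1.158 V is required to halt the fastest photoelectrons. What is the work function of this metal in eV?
1.88 eV

The stopping potential gives the maximum kinetic energy: KE_max = eV_s = 1.158 eV

From Einstein's photoelectric equation: KE_max = hc/λ - φ
Rearranging: φ = hc/λ - KE_max

Calculate photon energy:
E_photon = hc/λ = (6.626×10⁻³⁴ J·s)(3×10⁸ m/s) / (408.1×10⁻⁹ m) = 3.0381 eV

Therefore:
φ = 3.0381 - 1.158 = 1.88 eV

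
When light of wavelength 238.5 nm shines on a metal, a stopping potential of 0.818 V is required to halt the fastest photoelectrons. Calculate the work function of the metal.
4.38 eV

The stopping potential gives the maximum kinetic energy: KE_max = eV_s = 0.818 eV

From Einstein's photoelectric equation: KE_max = hc/λ - φ
Rearranging: φ = hc/λ - KE_max

Calculate photon energy:
E_photon = hc/λ = (6.626×10⁻³⁴ J·s)(3×10⁸ m/s) / (238.5×10⁻⁹ m) = 5.1985 eV

Therefore:
φ = 5.1985 - 0.818 = 4.38 eV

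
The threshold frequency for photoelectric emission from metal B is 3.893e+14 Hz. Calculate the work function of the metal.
1.61 eV

At the threshold frequency, photon energy equals work function:
φ = hf₀

Calculating:
φ = (6.626×10⁻³⁴ J·s)(3.893e+14 Hz)
φ = 1.61 eV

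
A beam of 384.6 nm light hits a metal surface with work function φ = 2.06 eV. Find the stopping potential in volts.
1.1637 V

The stopping potential V_s satisfies: eV_s = KE_max

First, find KE_max using Einstein's equation:
E_photon = hc/λ = 3.2237 eV
KE_max = E_photon - φ = 3.2237 - 2.06 = 1.1637 eV

Since eV_s = KE_max:
V_s = KE_max/e = 1.1637 V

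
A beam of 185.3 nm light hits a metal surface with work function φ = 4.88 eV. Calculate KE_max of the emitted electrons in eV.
1.8110 eV

Using Einstein's photoelectric equation: KE_max = hf - φ = hc/λ - φ

First, calculate the photon energy:
E_photon = hc/λ = (6.626×10⁻³⁴ J·s)(3×10⁸ m/s) / (185.3×10⁻⁹ m)
E_photon = 6.6910 eV

Then, the maximum kinetic energy:
KE_max = E_photon - φ = 6.6910 eV - 4.88 eV = 1.8110 eV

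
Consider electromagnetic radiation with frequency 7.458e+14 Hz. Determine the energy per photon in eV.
3.0844 eV

Using E = hf:

E = hf = (6.626×10⁻³⁴ J·s)(7.458e+14 Hz)
E = 3.0844 eV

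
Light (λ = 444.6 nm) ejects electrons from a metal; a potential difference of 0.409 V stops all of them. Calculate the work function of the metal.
2.38 eV

The stopping potential gives the maximum kinetic energy: KE_max = eV_s = 0.409 eV

From Einstein's photoelectric equation: KE_max = hc/λ - φ
Rearranging: φ = hc/λ - KE_max

Calculate photon energy:
E_photon = hc/λ = (6.626×10⁻³⁴ J·s)(3×10⁸ m/s) / (444.6×10⁻⁹ m) = 2.7887 eV

Therefore:
φ = 2.7887 - 0.409 = 2.38 eV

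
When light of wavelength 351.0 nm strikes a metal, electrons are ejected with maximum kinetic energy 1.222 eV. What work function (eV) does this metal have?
2.31 eV

From Einstein's photoelectric equation: KE_max = hf - φ = hc/λ - φ

Rearranging for φ:
φ = hc/λ - KE_max

Calculate photon energy:
E_photon = hc/λ = 3.5323 eV

Therefore:
φ = 3.5323 - 1.222 = 2.31 eV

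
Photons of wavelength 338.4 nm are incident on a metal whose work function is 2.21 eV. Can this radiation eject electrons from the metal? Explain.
Yes

For photoemission, the photon energy must exceed the work function.

Photon energy: E = hc/λ = 3.6638 eV
Work function: φ = 2.21 eV

Since E_photon (3.6638 eV) > φ (2.21 eV), photoemission WILL occur.
The threshold wavelength is λ₀ = hc/φ = 561.0 nm.
Since 338.4 nm < 561.0 nm, the light has sufficient energy.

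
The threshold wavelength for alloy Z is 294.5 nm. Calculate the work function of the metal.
4.21 eV

At the threshold wavelength, photon energy equals work function:
φ = hc/λ₀

Calculating:
φ = (6.626×10⁻³⁴ J·s)(3×10⁸ m/s) / (294.5×10⁻⁹ m)
φ = 4.21 eV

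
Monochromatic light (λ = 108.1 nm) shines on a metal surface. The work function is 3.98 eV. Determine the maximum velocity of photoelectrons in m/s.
1.6231e+06 m/s

First, find the maximum kinetic energy:
E_photon = hc/λ = 11.4694 eV
KE_max = E_photon - φ = 11.4694 - 3.98 = 7.4894 eV

Convert to Joules: KE_max = 7.4894 × 1.602×10⁻¹⁹ J = 1.1999e-18 J

Then use KE = ½mv² to find velocity:
v = √(2·KE/m) = √(2 × 1.1999e-18 J / 9.109e-31 kg)
v = 1.6231e+06 m/s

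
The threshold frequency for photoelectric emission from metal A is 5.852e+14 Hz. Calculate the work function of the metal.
2.42 eV

At the threshold frequency, photon energy equals work function:
φ = hf₀

Calculating:
φ = (6.626×10⁻³⁴ J·s)(5.852e+14 Hz)
φ = 2.42 eV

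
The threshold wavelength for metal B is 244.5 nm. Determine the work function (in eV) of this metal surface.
5.07 eV

At the threshold wavelength, photon energy equals work function:
φ = hc/λ₀

Calculating:
φ = (6.626×10⁻³⁴ J·s)(3×10⁸ m/s) / (244.5×10⁻⁹ m)
φ = 5.07 eV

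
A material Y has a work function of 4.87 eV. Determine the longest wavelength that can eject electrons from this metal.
254.59 nm

The threshold wavelength is when the photon energy equals the work function:
hc/λ₀ = φ

Solving for λ₀:
λ₀ = hc/φ = (6.626×10⁻³⁴ J·s)(3×10⁸ m/s) / (4.87 eV × 1.602×10⁻¹⁹ J/eV)
λ₀ = 254.59 nm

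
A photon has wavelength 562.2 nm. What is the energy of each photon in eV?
2.2053 eV

Using E = hf = hc/λ:

E = hc/λ = (6.626×10⁻³⁴ J·s)(3×10⁸ m/s) / (562.2×10⁻⁹ m)
E = 2.2053 eV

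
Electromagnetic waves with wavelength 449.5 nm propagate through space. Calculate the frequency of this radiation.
6.6695e+14 Hz

Using the wave equation: c = fλ

Solving for frequency:
f = c/λ = (3×10⁸ m/s) / (449.5×10⁻⁹ m)
f = 6.6695e+14 Hz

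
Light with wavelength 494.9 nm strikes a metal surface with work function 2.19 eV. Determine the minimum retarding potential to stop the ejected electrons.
0.3152 V

The stopping potential V_s satisfies: eV_s = KE_max

First, find KE_max using Einstein's equation:
E_photon = hc/λ = 2.5052 eV
KE_max = E_photon - φ = 2.5052 - 2.19 = 0.3152 eV

Since eV_s = KE_max:
V_s = KE_max/e = 0.3152 V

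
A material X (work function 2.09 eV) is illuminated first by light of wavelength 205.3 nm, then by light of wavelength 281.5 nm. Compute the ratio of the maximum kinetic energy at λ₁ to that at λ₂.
1.7063

Using Einstein's equation: KE_max = hc/λ - φ

For λ₁ = 205.3 nm:
E₁ = hc/λ₁ = 6.0392 eV
KE₁ = E₁ - φ = 6.0392 - 2.09 = 3.9492 eV

For λ₂ = 281.5 nm:
E₂ = hc/λ₂ = 4.4044 eV
KE₂ = E₂ - φ = 4.4044 - 2.09 = 2.3144 eV

Ratio: KE₁/KE₂ = 3.9492/2.3144 = 1.7063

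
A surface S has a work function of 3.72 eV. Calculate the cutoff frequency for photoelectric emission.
8.9949e+14 Hz

The threshold frequency is when the photon energy equals the work function:
hf₀ = φ

Solving for f₀:
f₀ = φ/h = (3.72 eV × 1.602×10⁻¹⁹ J/eV) / (6.626×10⁻³⁴ J·s)
f₀ = 8.9949e+14 Hz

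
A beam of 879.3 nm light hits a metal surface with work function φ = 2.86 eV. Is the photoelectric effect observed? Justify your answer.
No

For photoemission, the photon energy must exceed the work function.

Photon energy: E = hc/λ = 1.4100 eV
Work function: φ = 2.86 eV

Since E_photon (1.4100 eV) < φ (2.86 eV), photoemission will NOT occur.
The threshold wavelength is λ₀ = hc/φ = 433.5 nm.
Since 879.3 nm > 433.5 nm, the photons lack sufficient energy.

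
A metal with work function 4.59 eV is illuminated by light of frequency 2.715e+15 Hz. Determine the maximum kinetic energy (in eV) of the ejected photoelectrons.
6.6383 eV

Using Einstein's photoelectric equation: KE_max = hf - φ

First, calculate the photon energy:
E_photon = hf = (6.626×10⁻³⁴ J·s)(2.715e+15 Hz)
E_photon = 11.2283 eV

Then, the maximum kinetic energy:
KE_max = E_photon - φ = 11.2283 eV - 4.59 eV = 6.6383 eV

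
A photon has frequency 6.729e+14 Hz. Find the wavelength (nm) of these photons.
445.52 nm

Using the wave equation: c = fλ

Solving for wavelength:
λ = c/f = (3×10⁸ m/s) / (6.729e+14 Hz)
λ = 445.52 nm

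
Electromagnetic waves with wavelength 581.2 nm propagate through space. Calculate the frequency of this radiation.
5.1582e+14 Hz

Using the wave equation: c = fλ

Solving for frequency:
f = c/λ = (3×10⁸ m/s) / (581.2×10⁻⁹ m)
f = 5.1582e+14 Hz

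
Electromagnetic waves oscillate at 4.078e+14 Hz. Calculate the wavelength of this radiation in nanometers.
735.15 nm

Using the wave equation: c = fλ

Solving for wavelength:
λ = c/f = (3×10⁸ m/s) / (4.078e+14 Hz)
λ = 735.15 nm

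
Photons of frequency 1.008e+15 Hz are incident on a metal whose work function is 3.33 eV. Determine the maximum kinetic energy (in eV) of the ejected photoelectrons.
0.8388 eV

Using Einstein's photoelectric equation: KE_max = hf - φ

First, calculate the photon energy:
E_photon = hf = (6.626×10⁻³⁴ J·s)(1.008e+15 Hz)
E_photon = 4.1688 eV

Then, the maximum kinetic energy:
KE_max = E_photon - φ = 4.1688 eV - 3.33 eV = 0.8388 eV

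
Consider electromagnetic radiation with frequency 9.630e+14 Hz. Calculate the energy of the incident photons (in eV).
3.9826 eV

Using E = hf:

E = hf = (6.626×10⁻³⁴ J·s)(9.630e+14 Hz)
E = 3.9826 eV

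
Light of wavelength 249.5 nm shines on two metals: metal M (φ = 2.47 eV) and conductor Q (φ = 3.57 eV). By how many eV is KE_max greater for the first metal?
1.1000 eV

Using KE_max = hc/λ - φ for each metal:

Photon energy: E = hc/λ = 4.9693 eV

For metal M (φ₁ = 2.47 eV):
KE₁ = E - φ₁ = 4.9693 - 2.47 = 2.4993 eV

For conductor Q (φ₂ = 3.57 eV):
KE₂ = E - φ₂ = 4.9693 - 3.57 = 1.3993 eV

Difference:
ΔKE = KE₁ - KE₂ = 2.4993 - 1.3993 = 1.1000 eV

Note: The difference equals the difference in work functions: 3.57 - 2.47 = 1.10 eV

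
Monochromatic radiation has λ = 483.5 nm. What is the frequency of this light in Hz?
6.2005e+14 Hz

Using the wave equation: c = fλ

Solving for frequency:
f = c/λ = (3×10⁸ m/s) / (483.5×10⁻⁹ m)
f = 6.2005e+14 Hz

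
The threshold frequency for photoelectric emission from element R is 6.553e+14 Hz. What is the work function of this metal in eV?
2.71 eV

At the threshold frequency, photon energy equals work function:
φ = hf₀

Calculating:
φ = (6.626×10⁻³⁴ J·s)(6.553e+14 Hz)
φ = 2.71 eV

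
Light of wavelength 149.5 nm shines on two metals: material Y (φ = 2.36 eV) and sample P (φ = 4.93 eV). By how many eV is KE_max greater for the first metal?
2.5700 eV

Using KE_max = hc/λ - φ for each metal:

Photon energy: E = hc/λ = 8.2933 eV

For material Y (φ₁ = 2.36 eV):
KE₁ = E - φ₁ = 8.2933 - 2.36 = 5.9333 eV

For sample P (φ₂ = 4.93 eV):
KE₂ = E - φ₂ = 8.2933 - 4.93 = 3.3633 eV

Difference:
ΔKE = KE₁ - KE₂ = 5.9333 - 3.3633 = 2.5700 eV

Note: The difference equals the difference in work functions: 4.93 - 2.36 = 2.57 eV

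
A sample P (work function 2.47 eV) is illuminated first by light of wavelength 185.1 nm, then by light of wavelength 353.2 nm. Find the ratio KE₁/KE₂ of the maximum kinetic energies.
4.0644

Using Einstein's equation: KE_max = hc/λ - φ

For λ₁ = 185.1 nm:
E₁ = hc/λ₁ = 6.6982 eV
KE₁ = E₁ - φ = 6.6982 - 2.47 = 4.2282 eV

For λ₂ = 353.2 nm:
E₂ = hc/λ₂ = 3.5103 eV
KE₂ = E₂ - φ = 3.5103 - 2.47 = 1.0403 eV

Ratio: KE₁/KE₂ = 4.2282/1.0403 = 4.0644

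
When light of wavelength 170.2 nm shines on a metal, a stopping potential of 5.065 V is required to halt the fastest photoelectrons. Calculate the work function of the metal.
2.22 eV

The stopping potential gives the maximum kinetic energy: KE_max = eV_s = 5.065 eV

From Einstein's photoelectric equation: KE_max = hc/λ - φ
Rearranging: φ = hc/λ - KE_max

Calculate photon energy:
E_photon = hc/λ = (6.626×10⁻³⁴ J·s)(3×10⁸ m/s) / (170.2×10⁻⁹ m) = 7.2846 eV

Therefore:
φ = 7.2846 - 5.065 = 2.22 eV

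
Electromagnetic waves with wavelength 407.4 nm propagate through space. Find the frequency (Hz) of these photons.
7.3587e+14 Hz

Using the wave equation: c = fλ

Solving for frequency:
f = c/λ = (3×10⁸ m/s) / (407.4×10⁻⁹ m)
f = 7.3587e+14 Hz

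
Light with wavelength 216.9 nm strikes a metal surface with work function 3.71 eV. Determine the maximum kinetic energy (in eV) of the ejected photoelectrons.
2.0062 eV

Using Einstein's photoelectric equation: KE_max = hf - φ = hc/λ - φ

First, calculate the photon energy:
E_photon = hc/λ = (6.626×10⁻³⁴ J·s)(3×10⁸ m/s) / (216.9×10⁻⁹ m)
E_photon = 5.7162 eV

Then, the maximum kinetic energy:
KE_max = E_photon - φ = 5.7162 eV - 3.71 eV = 2.0062 eV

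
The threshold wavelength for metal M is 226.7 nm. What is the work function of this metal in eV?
5.47 eV

At the threshold wavelength, photon energy equals work function:
φ = hc/λ₀

Calculating:
φ = (6.626×10⁻³⁴ J·s)(3×10⁸ m/s) / (226.7×10⁻⁹ m)
φ = 5.47 eV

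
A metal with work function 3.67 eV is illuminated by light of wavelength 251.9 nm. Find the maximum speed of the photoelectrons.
6.6362e+05 m/s

First, find the maximum kinetic energy:
E_photon = hc/λ = 4.9220 eV
KE_max = E_photon - φ = 4.9220 - 3.67 = 1.2520 eV

Convert to Joules: KE_max = 1.2520 × 1.602×10⁻¹⁹ J = 2.0059e-19 J

Then use KE = ½mv² to find velocity:
v = √(2·KE/m) = √(2 × 2.0059e-19 J / 9.109e-31 kg)
v = 6.6362e+05 m/s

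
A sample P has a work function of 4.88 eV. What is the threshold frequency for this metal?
1.1800e+15 Hz

The threshold frequency is when the photon energy equals the work function:
hf₀ = φ

Solving for f₀:
f₀ = φ/h = (4.88 eV × 1.602×10⁻¹⁹ J/eV) / (6.626×10⁻³⁴ J·s)
f₀ = 1.1800e+15 Hz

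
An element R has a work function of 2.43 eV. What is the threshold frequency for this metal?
5.8757e+14 Hz

The threshold frequency is when the photon energy equals the work function:
hf₀ = φ

Solving for f₀:
f₀ = φ/h = (2.43 eV × 1.602×10⁻¹⁹ J/eV) / (6.626×10⁻³⁴ J·s)
f₀ = 5.8757e+14 Hz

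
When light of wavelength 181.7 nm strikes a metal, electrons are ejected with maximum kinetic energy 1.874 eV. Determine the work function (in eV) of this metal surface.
4.95 eV

From Einstein's photoelectric equation: KE_max = hf - φ = hc/λ - φ

Rearranging for φ:
φ = hc/λ - KE_max

Calculate photon energy:
E_photon = hc/λ = 6.8236 eV

Therefore:
φ = 6.8236 - 1.874 = 4.95 eV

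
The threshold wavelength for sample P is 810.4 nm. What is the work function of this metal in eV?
1.53 eV

At the threshold wavelength, photon energy equals work function:
φ = hc/λ₀

Calculating:
φ = (6.626×10⁻³⁴ J·s)(3×10⁸ m/s) / (810.4×10⁻⁹ m)
φ = 1.53 eV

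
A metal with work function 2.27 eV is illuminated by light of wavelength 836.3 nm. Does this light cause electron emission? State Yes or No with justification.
No

For photoemission, the photon energy must exceed the work function.

Photon energy: E = hc/λ = 1.4825 eV
Work function: φ = 2.27 eV

Since E_photon (1.4825 eV) < φ (2.27 eV), photoemission will NOT occur.
The threshold wavelength is λ₀ = hc/φ = 546.2 nm.
Since 836.3 nm > 546.2 nm, the photons lack sufficient energy.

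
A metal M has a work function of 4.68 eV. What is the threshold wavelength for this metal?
264.92 nm

The threshold wavelength is when the photon energy equals the work function:
hc/λ₀ = φ

Solving for λ₀:
λ₀ = hc/φ = (6.626×10⁻³⁴ J·s)(3×10⁸ m/s) / (4.68 eV × 1.602×10⁻¹⁹ J/eV)
λ₀ = 264.92 nm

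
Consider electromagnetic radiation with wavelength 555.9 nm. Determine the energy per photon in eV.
2.2303 eV

Using E = hf = hc/λ:

E = hc/λ = (6.626×10⁻³⁴ J·s)(3×10⁸ m/s) / (555.9×10⁻⁹ m)
E = 2.2303 eV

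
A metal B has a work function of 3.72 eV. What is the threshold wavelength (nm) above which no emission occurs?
333.29 nm

The threshold wavelength is when the photon energy equals the work function:
hc/λ₀ = φ

Solving for λ₀:
λ₀ = hc/φ = (6.626×10⁻³⁴ J·s)(3×10⁸ m/s) / (3.72 eV × 1.602×10⁻¹⁹ J/eV)
λ₀ = 333.29 nm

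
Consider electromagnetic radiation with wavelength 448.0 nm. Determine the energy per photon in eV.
2.7675 eV

Using E = hf = hc/λ:

E = hc/λ = (6.626×10⁻³⁴ J·s)(3×10⁸ m/s) / (448.0×10⁻⁹ m)
E = 2.7675 eV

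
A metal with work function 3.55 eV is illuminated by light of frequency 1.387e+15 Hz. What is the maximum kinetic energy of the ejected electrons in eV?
2.1862 eV

Using Einstein's photoelectric equation: KE_max = hf - φ

First, calculate the photon energy:
E_photon = hf = (6.626×10⁻³⁴ J·s)(1.387e+15 Hz)
E_photon = 5.7362 eV

Then, the maximum kinetic energy:
KE_max = E_photon - φ = 5.7362 eV - 3.55 eV = 2.1862 eV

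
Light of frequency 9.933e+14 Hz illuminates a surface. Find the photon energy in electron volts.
4.1080 eV

Using E = hf:

E = hf = (6.626×10⁻³⁴ J·s)(9.933e+14 Hz)
E = 4.1080 eV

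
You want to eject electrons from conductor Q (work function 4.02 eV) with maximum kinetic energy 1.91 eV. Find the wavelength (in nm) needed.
209.08 nm

From Einstein's equation: KE_max = hc/λ - φ

Rearranging for λ:
hc/λ = KE_max + φ
λ = hc/(KE_max + φ)

Required photon energy:
E_photon = KE_max + φ = 1.91 + 4.02 = 5.93 eV

Required wavelength:
λ = hc/E_photon = (6.626×10⁻³⁴)(3×10⁸) / (5.93 × 1.602×10⁻¹⁹)
λ = 209.08 nm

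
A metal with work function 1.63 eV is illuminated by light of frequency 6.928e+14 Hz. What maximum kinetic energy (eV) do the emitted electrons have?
1.2352 eV

Using Einstein's photoelectric equation: KE_max = hf - φ

First, calculate the photon energy:
E_photon = hf = (6.626×10⁻³⁴ J·s)(6.928e+14 Hz)
E_photon = 2.8652 eV

Then, the maximum kinetic energy:
KE_max = E_photon - φ = 2.8652 eV - 1.63 eV = 1.2352 eV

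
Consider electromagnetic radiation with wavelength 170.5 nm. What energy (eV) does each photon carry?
7.2718 eV

Using E = hf = hc/λ:

E = hc/λ = (6.626×10⁻³⁴ J·s)(3×10⁸ m/s) / (170.5×10⁻⁹ m)
E = 7.2718 eV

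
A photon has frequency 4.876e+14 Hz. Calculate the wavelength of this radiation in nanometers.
614.83 nm

Using the wave equation: c = fλ

Solving for wavelength:
λ = c/f = (3×10⁸ m/s) / (4.876e+14 Hz)
λ = 614.83 nm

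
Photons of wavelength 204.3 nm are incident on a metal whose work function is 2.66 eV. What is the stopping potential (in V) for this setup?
3.4087 V

The stopping potential V_s satisfies: eV_s = KE_max

First, find KE_max using Einstein's equation:
E_photon = hc/λ = 6.0687 eV
KE_max = E_photon - φ = 6.0687 - 2.66 = 3.4087 eV

Since eV_s = KE_max:
V_s = KE_max/e = 3.4087 V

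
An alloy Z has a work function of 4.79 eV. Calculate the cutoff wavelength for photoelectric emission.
258.84 nm

The threshold wavelength is when the photon energy equals the work function:
hc/λ₀ = φ

Solving for λ₀:
λ₀ = hc/φ = (6.626×10⁻³⁴ J·s)(3×10⁸ m/s) / (4.79 eV × 1.602×10⁻¹⁹ J/eV)
λ₀ = 258.84 nm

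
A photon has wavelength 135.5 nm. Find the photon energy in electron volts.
9.1501 eV

Using E = hf = hc/λ:

E = hc/λ = (6.626×10⁻³⁴ J·s)(3×10⁸ m/s) / (135.5×10⁻⁹ m)
E = 9.1501 eV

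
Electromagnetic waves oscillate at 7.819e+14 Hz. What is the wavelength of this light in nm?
383.42 nm

Using the wave equation: c = fλ

Solving for wavelength:
λ = c/f = (3×10⁸ m/s) / (7.819e+14 Hz)
λ = 383.42 nm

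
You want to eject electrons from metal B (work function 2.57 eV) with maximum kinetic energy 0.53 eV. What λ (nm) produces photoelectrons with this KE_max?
399.95 nm

From Einstein's equation: KE_max = hc/λ - φ

Rearranging for λ:
hc/λ = KE_max + φ
λ = hc/(KE_max + φ)

Required photon energy:
E_photon = KE_max + φ = 0.53 + 2.57 = 3.10 eV

Required wavelength:
λ = hc/E_photon = (6.626×10⁻³⁴)(3×10⁸) / (3.10 × 1.602×10⁻¹⁹)
λ = 399.95 nm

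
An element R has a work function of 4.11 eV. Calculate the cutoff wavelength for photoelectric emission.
301.66 nm

The threshold wavelength is when the photon energy equals the work function:
hc/λ₀ = φ

Solving for λ₀:
λ₀ = hc/φ = (6.626×10⁻³⁴ J·s)(3×10⁸ m/s) / (4.11 eV × 1.602×10⁻¹⁹ J/eV)
λ₀ = 301.66 nm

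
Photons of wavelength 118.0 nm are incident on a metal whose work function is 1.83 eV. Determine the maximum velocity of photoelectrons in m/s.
1.7471e+06 m/s

First, find the maximum kinetic energy:
E_photon = hc/λ = 10.5071 eV
KE_max = E_photon - φ = 10.5071 - 1.83 = 8.6771 eV

Convert to Joules: KE_max = 8.6771 × 1.602×10⁻¹⁹ J = 1.3902e-18 J

Then use KE = ½mv² to find velocity:
v = √(2·KE/m) = √(2 × 1.3902e-18 J / 9.109e-31 kg)
v = 1.7471e+06 m/s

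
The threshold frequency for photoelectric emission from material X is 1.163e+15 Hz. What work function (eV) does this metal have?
4.81 eV

At the threshold frequency, photon energy equals work function:
φ = hf₀

Calculating:
φ = (6.626×10⁻³⁴ J·s)(1.163e+15 Hz)
φ = 4.81 eV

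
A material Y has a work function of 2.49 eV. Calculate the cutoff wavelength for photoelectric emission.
497.93 nm

The threshold wavelength is when the photon energy equals the work function:
hc/λ₀ = φ

Solving for λ₀:
λ₀ = hc/φ = (6.626×10⁻³⁴ J·s)(3×10⁸ m/s) / (2.49 eV × 1.602×10⁻¹⁹ J/eV)
λ₀ = 497.93 nm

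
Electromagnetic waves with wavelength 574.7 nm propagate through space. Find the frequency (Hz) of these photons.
5.2165e+14 Hz

Using the wave equation: c = fλ

Solving for frequency:
f = c/λ = (3×10⁸ m/s) / (574.7×10⁻⁹ m)
f = 5.2165e+14 Hz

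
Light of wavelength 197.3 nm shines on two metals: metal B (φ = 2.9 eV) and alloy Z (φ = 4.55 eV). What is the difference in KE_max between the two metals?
1.6500 eV

Using KE_max = hc/λ - φ for each metal:

Photon energy: E = hc/λ = 6.2840 eV

For metal B (φ₁ = 2.9 eV):
KE₁ = E - φ₁ = 6.2840 - 2.9 = 3.3840 eV

For alloy Z (φ₂ = 4.55 eV):
KE₂ = E - φ₂ = 6.2840 - 4.55 = 1.7340 eV

Difference:
ΔKE = KE₁ - KE₂ = 3.3840 - 1.7340 = 1.6500 eV

Note: The difference equals the difference in work functions: 4.55 - 2.9 = 1.65 eV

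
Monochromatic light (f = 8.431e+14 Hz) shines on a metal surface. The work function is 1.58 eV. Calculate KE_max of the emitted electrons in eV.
1.9068 eV

Using Einstein's photoelectric equation: KE_max = hf - φ

First, calculate the photon energy:
E_photon = hf = (6.626×10⁻³⁴ J·s)(8.431e+14 Hz)
E_photon = 3.4868 eV

Then, the maximum kinetic energy:
KE_max = E_photon - φ = 3.4868 eV - 1.58 eV = 1.9068 eV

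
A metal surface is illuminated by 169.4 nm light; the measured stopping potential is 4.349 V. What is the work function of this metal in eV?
2.97 eV

The stopping potential gives the maximum kinetic energy: KE_max = eV_s = 4.349 eV

From Einstein's photoelectric equation: KE_max = hc/λ - φ
Rearranging: φ = hc/λ - KE_max

Calculate photon energy:
E_photon = hc/λ = (6.626×10⁻³⁴ J·s)(3×10⁸ m/s) / (169.4×10⁻⁹ m) = 7.3190 eV

Therefore:
φ = 7.3190 - 4.349 = 2.97 eV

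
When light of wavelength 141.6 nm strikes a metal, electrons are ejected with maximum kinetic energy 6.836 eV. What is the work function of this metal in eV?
1.92 eV

From Einstein's photoelectric equation: KE_max = hf - φ = hc/λ - φ

Rearranging for φ:
φ = hc/λ - KE_max

Calculate photon energy:
E_photon = hc/λ = 8.7559 eV

Therefore:
φ = 8.7559 - 6.836 = 1.92 eV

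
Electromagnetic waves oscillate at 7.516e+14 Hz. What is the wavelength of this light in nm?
398.87 nm

Using the wave equation: c = fλ

Solving for wavelength:
λ = c/f = (3×10⁸ m/s) / (7.516e+14 Hz)
λ = 398.87 nm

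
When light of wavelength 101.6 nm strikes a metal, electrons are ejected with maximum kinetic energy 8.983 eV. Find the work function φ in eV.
3.22 eV

From Einstein's photoelectric equation: KE_max = hf - φ = hc/λ - φ

Rearranging for φ:
φ = hc/λ - KE_max

Calculate photon energy:
E_photon = hc/λ = 12.2032 eV

Therefore:
φ = 12.2032 - 8.983 = 3.22 eV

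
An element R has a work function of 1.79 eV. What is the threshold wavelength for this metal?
692.65 nm

The threshold wavelength is when the photon energy equals the work function:
hc/λ₀ = φ

Solving for λ₀:
λ₀ = hc/φ = (6.626×10⁻³⁴ J·s)(3×10⁸ m/s) / (1.79 eV × 1.602×10⁻¹⁹ J/eV)
λ₀ = 692.65 nm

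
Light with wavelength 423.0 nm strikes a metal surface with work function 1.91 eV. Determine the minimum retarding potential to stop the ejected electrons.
1.0211 V

The stopping potential V_s satisfies: eV_s = KE_max

First, find KE_max using Einstein's equation:
E_photon = hc/λ = 2.9311 eV
KE_max = E_photon - φ = 2.9311 - 1.91 = 1.0211 eV

Since eV_s = KE_max:
V_s = KE_max/e = 1.0211 V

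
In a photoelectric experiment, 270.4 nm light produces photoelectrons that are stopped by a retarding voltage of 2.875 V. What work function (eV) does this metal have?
1.71 eV

The stopping potential gives the maximum kinetic energy: KE_max = eV_s = 2.875 eV

From Einstein's photoelectric equation: KE_max = hc/λ - φ
Rearranging: φ = hc/λ - KE_max

Calculate photon energy:
E_photon = hc/λ = (6.626×10⁻³⁴ J·s)(3×10⁸ m/s) / (270.4×10⁻⁹ m) = 4.5852 eV

Therefore:
φ = 4.5852 - 2.875 = 1.71 eV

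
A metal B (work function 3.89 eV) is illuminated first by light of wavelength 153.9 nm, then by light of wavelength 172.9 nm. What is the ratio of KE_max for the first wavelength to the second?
1.2698

Using Einstein's equation: KE_max = hc/λ - φ

For λ₁ = 153.9 nm:
E₁ = hc/λ₁ = 8.0562 eV
KE₁ = E₁ - φ = 8.0562 - 3.89 = 4.1662 eV

For λ₂ = 172.9 nm:
E₂ = hc/λ₂ = 7.1709 eV
KE₂ = E₂ - φ = 7.1709 - 3.89 = 3.2809 eV

Ratio: KE₁/KE₂ = 4.1662/3.2809 = 1.2698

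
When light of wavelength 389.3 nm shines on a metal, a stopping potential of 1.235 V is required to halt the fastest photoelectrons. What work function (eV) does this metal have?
1.95 eV

The stopping potential gives the maximum kinetic energy: KE_max = eV_s = 1.235 eV

From Einstein's photoelectric equation: KE_max = hc/λ - φ
Rearranging: φ = hc/λ - KE_max

Calculate photon energy:
E_photon = hc/λ = (6.626×10⁻³⁴ J·s)(3×10⁸ m/s) / (389.3×10⁻⁹ m) = 3.1848 eV

Therefore:
φ = 3.1848 - 1.235 = 1.95 eV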